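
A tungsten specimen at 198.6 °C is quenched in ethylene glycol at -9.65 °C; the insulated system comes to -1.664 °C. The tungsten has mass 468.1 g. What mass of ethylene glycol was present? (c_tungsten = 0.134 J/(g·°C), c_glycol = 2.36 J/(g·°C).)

|Q_tungsten| = |Q_glycol|:
468.1×0.134×(198.6 − -1.664) = m×2.36×(-1.664 − (-9.65))
18.85 m = 12562  ⇒  m ≈ 666.5 g

m ≈ 667 g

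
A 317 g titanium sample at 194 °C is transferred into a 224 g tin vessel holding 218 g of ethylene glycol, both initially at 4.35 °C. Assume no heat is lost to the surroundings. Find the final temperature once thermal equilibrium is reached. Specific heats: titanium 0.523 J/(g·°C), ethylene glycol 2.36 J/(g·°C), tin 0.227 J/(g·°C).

Setting the total heat transfer to zero:
317·0.523·(T − 194) + 218·2.36·(T − 4.35) + 224·0.227·(T − 4.35) = 0
731.12 T = 34623
T = 34623/731.12 ≈ 47.36 °C

T_f ≈ 47.4 °C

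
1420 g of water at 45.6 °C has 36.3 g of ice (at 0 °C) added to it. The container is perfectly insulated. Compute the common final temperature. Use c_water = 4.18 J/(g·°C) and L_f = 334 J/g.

T_f ≈ 42.5 °C

Let T be the final temperature. ΣQ_i = 0:
latent heat to melt: 36.3×334 = 12124
  meltwater 0→T: 36.3×4.18×T = 151.73 T
  water cools: 1420×4.18×(T − 45.6) = 5935.6(T − 45.6)
6087.3 T = 270663 − 12124 = 258539
T ≈ 42.47 °C — above 0 °C, consistent with complete melting.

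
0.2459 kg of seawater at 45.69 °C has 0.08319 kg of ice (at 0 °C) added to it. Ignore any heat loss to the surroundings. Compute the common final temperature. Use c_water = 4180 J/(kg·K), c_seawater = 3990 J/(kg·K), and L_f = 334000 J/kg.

T_f ≈ 12.8 °C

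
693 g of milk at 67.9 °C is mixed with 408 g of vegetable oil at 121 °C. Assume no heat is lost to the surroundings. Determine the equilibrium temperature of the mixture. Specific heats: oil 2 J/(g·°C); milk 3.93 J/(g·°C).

Taking heat into each body as positive, Σ m c ΔT = 0:
408*2*(T − 121) + 693*3.93*(T − 67.9) = 0
816(T − 121) + 2723.5(T − 67.9) = 0
3539.5 T = 283661
T = 283661 / 3539.5 = 80.1 °C

T_f ≈ 80.1 °C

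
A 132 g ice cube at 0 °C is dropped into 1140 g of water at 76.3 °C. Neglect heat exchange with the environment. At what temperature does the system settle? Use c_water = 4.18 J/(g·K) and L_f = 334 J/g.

T_f ≈ 60.1 °C

Let T be the final temperature. ΣQ_i = 0:
fusion: m_ice L_f = 132×334 = 44088
  meltwater 0→T: 132×4.18×T = 551.76 T
  water: 4765.2(T − 76.3)
5317 T = 363585 − 44088 = 319497
T ≈ 60.09 °C. Since T > 0 °C, the all-ice-melts assumption holds.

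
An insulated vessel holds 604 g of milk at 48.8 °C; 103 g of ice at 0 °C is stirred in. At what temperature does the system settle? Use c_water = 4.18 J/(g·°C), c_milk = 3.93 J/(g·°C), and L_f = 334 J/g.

T_f ≈ 29.0 °C

Conservation of energy gives ΣQ = 0:
melt ice: 103·334 = 34402
  warm the meltwater: 430.54 T
  milk cools: 604·3.93·(T − 48.8) = 2373.7(T − 48.8)
2804.3 T = 115838 − 34402 = 81436
T ≈ 29.04 °C (positive, so assuming full melt was valid).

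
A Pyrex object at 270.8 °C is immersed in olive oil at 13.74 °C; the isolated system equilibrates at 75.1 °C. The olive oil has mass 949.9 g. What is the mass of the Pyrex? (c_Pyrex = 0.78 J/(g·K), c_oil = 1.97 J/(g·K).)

m ≈ 752 g

Taking heat into each body as positive, Σ m c ΔT = 0:
m×0.78×(75.1 − 270.8) + 949.9×1.97×(75.1 − 13.74) = 0
-152.65 m = -114823
m = -114823/-152.65 ≈ 752.2 g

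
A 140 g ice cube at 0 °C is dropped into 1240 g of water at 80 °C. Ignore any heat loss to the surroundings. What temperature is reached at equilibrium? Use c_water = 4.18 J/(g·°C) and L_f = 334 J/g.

Energy balance with sensible and latent terms:
latent heat to melt: 140×334 = 46760
  meltwater 0→T: 140×4.18×T = 585.2 T
  water: 5183.2(T − 80)
5768.4 T = 414656 − 46760 = 367896
T ≈ 63.78 °C. Since T > 0 °C, the all-ice-melts assumption holds.

T_f ≈ 63.8 °C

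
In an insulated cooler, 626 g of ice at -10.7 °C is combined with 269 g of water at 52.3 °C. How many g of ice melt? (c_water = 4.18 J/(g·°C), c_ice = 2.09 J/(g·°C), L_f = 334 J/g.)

m_melted ≈ 134 g

Water can give up m c ΔT = 269×4.18×52.3 = 58807 J before reaching 0 °C.
Warming the ice to 0 °C takes 626×2.09×10.7 = 13999 J, leaving 44808 J for melting.
Fully melting the ice requires m_ice L_f = 626×334 = 209084 J.
Since 44808 < 209084 J, not all the ice melts; equilibrium is at 0 °C.
m_melted×334 = 44808  ⇒  m_melted ≈ 134.2 g.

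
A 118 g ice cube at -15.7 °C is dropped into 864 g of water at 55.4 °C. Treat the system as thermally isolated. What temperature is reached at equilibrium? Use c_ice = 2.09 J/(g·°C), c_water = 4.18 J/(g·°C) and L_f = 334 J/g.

Energy balance with sensible and latent terms:
warm ice to 0 °C: 118·2.09·(0 − (-15.7)) = 3871.9; latent heat to melt: 118·334 = 39412; warm the meltwater: 493.24 T; water cools: 864·4.18·(T − 55.4) = 3611.5(T − 55.4)
4104.8 T = 200078 − 43284 = 156794
T ≈ 38.20 °C (positive, so assuming full melt was valid).

T_f ≈ 38.2 °C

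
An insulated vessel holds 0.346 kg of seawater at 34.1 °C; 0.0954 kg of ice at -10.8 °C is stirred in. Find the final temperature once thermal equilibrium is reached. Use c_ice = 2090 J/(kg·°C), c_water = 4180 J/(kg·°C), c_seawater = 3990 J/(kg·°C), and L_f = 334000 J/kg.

T_f ≈ 7.3 °C

Let T be the final temperature. ΣQ_i = 0:
warm ice to 0 °C: 0.0954×2090×(0 − (-10.8)) = 2153.4; latent heat to melt: 0.0954×334000 = 31864; meltwater 0→T: 0.0954×4180×T = 398.77 T; seawater: 1380.5(T − 34.1)
1779.3 T = 47076 − 34017 = 13059
T ≈ 7.34 °C. Since T > 0 °C, the all-ice-melts assumption holds.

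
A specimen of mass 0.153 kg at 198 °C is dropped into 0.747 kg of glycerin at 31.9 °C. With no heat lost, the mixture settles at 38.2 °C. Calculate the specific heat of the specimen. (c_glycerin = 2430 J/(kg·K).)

Setting the total heat transfer to zero:
0.153×c×(38.2 − 198) + 0.747×2430×(38.2 − 31.9) = 0
-24.45 c = -11436
c = -11436/-24.45 ≈ 467.7 J/(kg·K)

c ≈ 468 J/(kg·K)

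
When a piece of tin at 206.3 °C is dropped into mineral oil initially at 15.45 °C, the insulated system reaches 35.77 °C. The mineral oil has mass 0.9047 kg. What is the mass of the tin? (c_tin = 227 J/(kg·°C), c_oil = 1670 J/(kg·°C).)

m ≈ 0.793 kg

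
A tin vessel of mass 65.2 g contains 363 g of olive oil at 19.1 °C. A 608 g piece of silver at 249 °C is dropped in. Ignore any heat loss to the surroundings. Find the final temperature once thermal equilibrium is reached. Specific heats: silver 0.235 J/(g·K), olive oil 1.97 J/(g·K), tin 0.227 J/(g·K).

With ΣQ=0 the equilibrium temperature is the m·c-weighted mean:
T_f = (142.88×249 + 715.11×19.1 + 14.8×19.1) / (142.88 + 715.11 + 14.8)
    = 49518 / 872.79 ≈ 56.74 °C

T_f ≈ 56.7 °C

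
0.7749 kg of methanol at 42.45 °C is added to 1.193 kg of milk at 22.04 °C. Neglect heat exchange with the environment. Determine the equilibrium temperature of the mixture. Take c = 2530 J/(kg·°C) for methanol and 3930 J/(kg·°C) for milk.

T_f ≈ 28.1 °C

Setting the total heat transfer to zero:
0.7749·2530·(T − 42.45) + 1.193·3930·(T − 22.04) = 0
1960.5(T − 42.45) + 4688.5(T − 22.04) = 0
6649 T = 186557
T ≈ 28.06 °C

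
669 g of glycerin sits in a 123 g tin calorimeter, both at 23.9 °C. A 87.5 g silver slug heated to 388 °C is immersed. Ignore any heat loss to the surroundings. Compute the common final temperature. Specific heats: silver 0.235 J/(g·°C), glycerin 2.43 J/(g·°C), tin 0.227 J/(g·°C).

T_f ≈ 28.4 °C

T_f is the heat-capacity-weighted average of the initial temperatures:
T_f = (20.56*388 + 1625.7*23.9 + 27.92*23.9) / (20.56 + 1625.7 + 27.92)
    = 47499 / 1674.2 ≈ 28.37 °C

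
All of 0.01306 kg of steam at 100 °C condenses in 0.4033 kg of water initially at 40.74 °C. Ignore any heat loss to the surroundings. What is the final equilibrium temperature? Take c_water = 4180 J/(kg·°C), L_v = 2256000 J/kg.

Sum of m c ΔT and latent-heat terms is zero:
latent heat released on condensation: 0.01306×2256000 = 29463
  condensed water 100 °C→T: 54.59(T − 100)
  water warms: 0.4033×4180×(T − 40.74) = 1685.8(T − 40.74)
1740.4 T = 29463 + 5459.1 + 68679 = 103602
T ≈ 59.53 °C — below 100 °C, confirming all the steam condensed.

T_f ≈ 59.5 °C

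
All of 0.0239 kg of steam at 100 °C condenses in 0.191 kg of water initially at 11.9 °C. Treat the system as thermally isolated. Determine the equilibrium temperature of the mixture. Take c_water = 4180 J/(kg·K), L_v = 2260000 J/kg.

T_f ≈ 81.8 °C

Let T be the final temperature. ΣQ_i = 0:
steam→water at 100 °C releases m L_v = 0.0239·2260000 = 54014
  condensed water 100 °C→T: 99.9(T − 100)
  water warms: 0.191·4180·(T − 11.9) = 798.38(T − 11.9)
898.28 T = 54014 + 9990.2 + 9500.7 = 73505
T ≈ 81.83 °C — below 100 °C, confirming all the steam condensed.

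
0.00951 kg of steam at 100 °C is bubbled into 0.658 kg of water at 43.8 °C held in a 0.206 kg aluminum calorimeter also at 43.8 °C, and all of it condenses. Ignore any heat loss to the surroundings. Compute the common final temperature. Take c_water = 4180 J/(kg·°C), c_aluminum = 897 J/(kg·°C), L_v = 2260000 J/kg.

Conservation of energy gives ΣQ = 0:
condense steam: −0.00951×2260000 = −21493; condensed water 100 °C→T: 39.75(T − 100); original water: 2750.4(T − 43.8); aluminum cup: 0.206×897×(T − 43.8) = 184.78(T − 43.8)
2975 T = 21493 + 3975.2 + 128563 = 154031
T ≈ 51.78 °C (< 100 °C, so full condensation is consistent).

T_f ≈ 51.8 °C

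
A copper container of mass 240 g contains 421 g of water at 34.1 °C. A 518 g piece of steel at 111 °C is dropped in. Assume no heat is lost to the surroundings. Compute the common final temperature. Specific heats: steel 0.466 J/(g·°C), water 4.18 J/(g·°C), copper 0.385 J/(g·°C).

T_f ≈ 43.0 °C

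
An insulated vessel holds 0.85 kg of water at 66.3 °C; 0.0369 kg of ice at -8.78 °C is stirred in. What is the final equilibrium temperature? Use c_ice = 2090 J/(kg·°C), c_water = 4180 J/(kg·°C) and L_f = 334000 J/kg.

Let T be the final temperature. ΣQ_i = 0:
ice -8.78→0 °C: 0.0369·2090·8.78 = 677.12; latent heat to melt: 0.0369·334000 = 12325; warm the meltwater: 154.24 T; water cools: 0.85·4180·(T − 66.3) = 3553(T − 66.3)
3707.2 T = 235564 − 13002 = 222562
T ≈ 60.03 °C. Since T > 0 °C, the all-ice-melts assumption holds.

T_f ≈ 60.0 °C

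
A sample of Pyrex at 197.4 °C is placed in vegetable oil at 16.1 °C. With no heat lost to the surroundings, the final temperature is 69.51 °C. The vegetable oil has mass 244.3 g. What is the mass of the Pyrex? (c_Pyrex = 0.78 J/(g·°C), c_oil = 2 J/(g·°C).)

m ≈ 262 g

Conservation of energy gives ΣQ = 0:
m×0.78×(69.51 − 197.4) + 244.3×2×(69.51 − 16.1) = 0
-99.75 m = -26096
m = -26096/-99.75 ≈ 261.6 g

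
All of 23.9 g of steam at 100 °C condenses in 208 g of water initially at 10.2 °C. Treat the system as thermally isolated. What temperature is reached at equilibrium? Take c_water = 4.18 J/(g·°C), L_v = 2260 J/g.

T_f ≈ 75.2 °C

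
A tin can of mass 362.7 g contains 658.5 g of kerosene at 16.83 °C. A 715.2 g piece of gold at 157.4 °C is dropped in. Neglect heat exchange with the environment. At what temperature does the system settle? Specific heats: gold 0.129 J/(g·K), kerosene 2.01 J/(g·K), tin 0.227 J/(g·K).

T_f ≈ 25.5 °C

T_f = Σ m_i c_i T_i / Σ m_i c_i:
T_f = (92.26·157.4 + 1323.6·16.83 + 82.33·16.83) / (92.26 + 1323.6 + 82.33)
    = 38183 / 1498.2 ≈ 25.49 °C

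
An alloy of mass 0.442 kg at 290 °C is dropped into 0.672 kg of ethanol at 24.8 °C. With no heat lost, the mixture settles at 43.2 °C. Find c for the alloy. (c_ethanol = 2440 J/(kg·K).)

c ≈ 277 J/(kg·K)

Heat lost by the alloy = heat gained by the ethanol:
0.442·c·(290 − 43.2) = 0.672·2440·(43.2 − 24.8)
109.09 c = 30170  ⇒  c ≈ 276.6 J/(kg·K)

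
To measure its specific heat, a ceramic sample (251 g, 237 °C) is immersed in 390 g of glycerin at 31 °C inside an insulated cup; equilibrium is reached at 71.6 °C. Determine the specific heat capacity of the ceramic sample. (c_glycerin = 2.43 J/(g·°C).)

Heat lost by the ceramic sample = heat gained by the glycerin:
251×c×(237 − 71.6) = 390×2.43×(71.6 − 31)
41515 c = 38477  ⇒  c ≈ 0.9268 J/(g·°C)

c ≈ 0.927 J/(g·°C)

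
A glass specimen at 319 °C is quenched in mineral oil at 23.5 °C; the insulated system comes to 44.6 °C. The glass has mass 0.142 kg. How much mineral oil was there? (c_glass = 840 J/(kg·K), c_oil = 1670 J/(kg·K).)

m ≈ 0.929 kg

|Q_glass| = |Q_oil|:
0.142·840·(319 − 44.6) = m·1670·(44.6 − 23.5)
35237 m = 32730  ⇒  m ≈ 0.9289 kg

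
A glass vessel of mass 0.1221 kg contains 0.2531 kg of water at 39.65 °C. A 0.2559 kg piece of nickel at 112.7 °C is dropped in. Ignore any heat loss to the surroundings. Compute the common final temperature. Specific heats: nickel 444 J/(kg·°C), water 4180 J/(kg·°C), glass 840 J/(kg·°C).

T_f ≈ 46.2 °C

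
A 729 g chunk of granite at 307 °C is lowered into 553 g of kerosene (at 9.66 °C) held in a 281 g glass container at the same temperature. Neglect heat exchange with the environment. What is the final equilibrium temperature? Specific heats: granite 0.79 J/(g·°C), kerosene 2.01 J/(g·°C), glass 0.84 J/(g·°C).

T_f ≈ 98.7 °C

Heat gained plus heat lost sum to zero:
729×0.79×(T − 307) + 553×2.01×(T − 9.66) + 281×0.84×(T − 9.66) = 0
(575.91 + 1111.5 + 236.04) T = 575.91×307 + 1111.5×9.66 + 236.04×9.66
T ≈ 98.69 °C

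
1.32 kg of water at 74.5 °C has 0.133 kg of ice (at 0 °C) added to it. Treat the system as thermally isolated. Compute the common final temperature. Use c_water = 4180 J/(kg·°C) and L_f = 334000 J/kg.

T_f ≈ 60.4 °C

Setting the total heat transfer to zero:
melt ice: 0.133·334000 = 44422; meltwater 0→T: 0.133·4180·T = 555.94 T; water: 5517.6(T − 74.5)
6073.5 T = 411061 − 44422 = 366639
T ≈ 60.37 °C. Since T > 0 °C, the all-ice-melts assumption holds.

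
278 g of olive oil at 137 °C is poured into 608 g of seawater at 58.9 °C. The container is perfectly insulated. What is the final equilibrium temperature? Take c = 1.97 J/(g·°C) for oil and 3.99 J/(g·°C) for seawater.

T_f ≈ 73.3 °C

T_f = Σ m_i c_i T_i / Σ m_i c_i:
T_f = (547.66·137 + 2425.9·58.9) / (547.66 + 2425.9)
    = 217916 / 2973.6 ≈ 73.28 °C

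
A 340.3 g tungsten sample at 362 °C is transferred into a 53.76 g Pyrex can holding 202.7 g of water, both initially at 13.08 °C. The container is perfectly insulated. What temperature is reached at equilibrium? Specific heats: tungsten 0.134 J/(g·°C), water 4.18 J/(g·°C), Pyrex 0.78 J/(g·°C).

Heat gained plus heat lost sum to zero:
340.3*0.134*(T − 362) + 202.7*4.18*(T − 13.08) + 53.76*0.78*(T − 13.08) = 0
45.6(T − 362) + 847.29(T − 13.08) + 41.93(T − 13.08) = 0
(45.6 + 847.29 + 41.93) T = 45.6*362 + 847.29*13.08 + 41.93*13.08
T = 28138 / 934.82 = 30.1 °C

T_f ≈ 30.1 °C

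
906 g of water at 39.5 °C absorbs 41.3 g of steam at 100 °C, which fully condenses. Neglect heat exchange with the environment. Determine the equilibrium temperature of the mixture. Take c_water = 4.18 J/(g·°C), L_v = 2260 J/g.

T_f ≈ 65.7 °C

Setting the total heat transfer to zero:
latent heat released on condensation: 41.3×2260 = 93338
  condensate cools 100→T: 41.3×4.18×(T − 100) = 172.63(T − 100)
  water warms: 906×4.18×(T − 39.5) = 3787.1(T − 39.5)
3959.7 T = 93338 + 17263 + 149590 = 260191
T ≈ 65.71 °C (< 100 °C, so full condensation is consistent).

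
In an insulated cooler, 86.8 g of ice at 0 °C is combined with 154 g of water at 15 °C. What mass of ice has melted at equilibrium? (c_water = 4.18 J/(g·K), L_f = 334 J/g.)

Heat available from the water dropping to 0 °C: 154·4.18·15 = 9655.8 J.
Fully melting the ice requires m_ice L_f = 86.8·334 = 28991 J.
Since 9655.8 < 28991 J, not all the ice melts; equilibrium is at 0 °C.
m_melt = 9655.8 / L_f = 28.91 g.

m_melted ≈ 28.9 g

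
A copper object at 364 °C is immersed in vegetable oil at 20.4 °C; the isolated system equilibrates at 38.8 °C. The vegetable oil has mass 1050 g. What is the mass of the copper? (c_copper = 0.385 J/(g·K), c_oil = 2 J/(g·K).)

m ≈ 309 g

Heat lost by the copper = heat gained by the oil:
m·0.385·(364 − 38.8) = 1050·2·(38.8 − 20.4)
125.2 m = 38640  ⇒  m ≈ 308.6 g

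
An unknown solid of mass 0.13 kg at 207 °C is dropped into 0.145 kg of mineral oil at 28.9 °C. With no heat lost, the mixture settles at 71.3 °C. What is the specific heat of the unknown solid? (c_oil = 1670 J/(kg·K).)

c ≈ 582 J/(kg·K)

Heat lost by the unknown solid = heat gained by the oil:
0.13×c×(207 − 71.3) = 0.145×1670×(71.3 − 28.9)
17.64 c = 10267  ⇒  c ≈ 582 J/(kg·K)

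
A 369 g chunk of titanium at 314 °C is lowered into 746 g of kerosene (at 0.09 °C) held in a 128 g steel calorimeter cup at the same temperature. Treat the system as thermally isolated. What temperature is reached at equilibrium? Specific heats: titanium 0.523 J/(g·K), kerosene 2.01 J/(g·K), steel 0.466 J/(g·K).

T_f is the heat-capacity-weighted average of the initial temperatures:
T_f = (192.99×314 + 1499.5×0.09 + 59.65×0.09) / (192.99 + 1499.5 + 59.65)
    = 60738 / 1752.1 ≈ 34.67 °C

T_f ≈ 34.7 °C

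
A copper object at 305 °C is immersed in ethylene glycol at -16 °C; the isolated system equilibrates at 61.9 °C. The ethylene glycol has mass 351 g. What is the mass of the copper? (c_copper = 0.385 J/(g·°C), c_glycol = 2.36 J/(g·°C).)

Net heat exchanged in the isolated system is zero:
m·0.385·(61.9 − 305) + 351·2.36·(61.9 − (-16)) = 0
-93.59 m = -64529
m = -64529/-93.59 ≈ 689.5 g

m ≈ 689 g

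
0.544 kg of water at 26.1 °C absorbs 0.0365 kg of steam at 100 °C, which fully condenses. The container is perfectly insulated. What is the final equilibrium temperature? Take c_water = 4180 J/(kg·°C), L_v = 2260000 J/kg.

T_f ≈ 64.7 °C

Heat gained plus heat lost sum to zero:
steam→water at 100 °C releases m L_v = 0.0365×2260000 = 82490
  condensate cools 100→T: 0.0365×4180×(T − 100) = 152.57(T − 100)
  water warms: 0.544×4180×(T − 26.1) = 2273.9(T − 26.1)
2426.5 T = 82490 + 15257 + 59349 = 157096
T ≈ 64.74 °C, under the boiling point, so the assumption holds.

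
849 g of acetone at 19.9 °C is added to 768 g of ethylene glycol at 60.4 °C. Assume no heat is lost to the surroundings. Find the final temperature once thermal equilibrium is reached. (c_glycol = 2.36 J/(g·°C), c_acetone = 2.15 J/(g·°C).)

T_f ≈ 40.1 °C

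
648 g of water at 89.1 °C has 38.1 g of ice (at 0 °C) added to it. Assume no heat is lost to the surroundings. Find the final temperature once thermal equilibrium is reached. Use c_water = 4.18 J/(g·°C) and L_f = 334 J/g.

Energy conservation, ΣQ = 0:
melt ice: 38.1×334 = 12725; meltwater 0→T: 38.1×4.18×T = 159.26 T; water: 2708.6(T − 89.1)
2867.9 T = 241340 − 12725 = 228614
T ≈ 79.71 °C — above 0 °C, consistent with complete melting.

T_f ≈ 79.7 °C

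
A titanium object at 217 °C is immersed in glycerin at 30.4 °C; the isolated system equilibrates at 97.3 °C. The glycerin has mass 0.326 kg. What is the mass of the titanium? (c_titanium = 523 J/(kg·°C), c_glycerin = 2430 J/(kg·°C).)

m ≈ 0.847 kg

Let T be the final temperature. ΣQ_i = 0:
m·523·(97.3 − 217) + 0.326·2430·(97.3 − 30.4) = 0
-62603 m = -52997
m = -52997/-62603 ≈ 0.8466 kg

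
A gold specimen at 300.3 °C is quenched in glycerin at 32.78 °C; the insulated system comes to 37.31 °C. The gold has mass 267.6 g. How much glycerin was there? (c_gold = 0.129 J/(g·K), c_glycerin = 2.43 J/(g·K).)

m ≈ 825 g

Heat gained plus heat lost sum to zero:
267.6·0.129·(37.31 − 300.3) + m·2.43·(37.31 − 32.78) = 0
11.01 m = 9078.5
m = 9078.5/11.01 ≈ 824.7 g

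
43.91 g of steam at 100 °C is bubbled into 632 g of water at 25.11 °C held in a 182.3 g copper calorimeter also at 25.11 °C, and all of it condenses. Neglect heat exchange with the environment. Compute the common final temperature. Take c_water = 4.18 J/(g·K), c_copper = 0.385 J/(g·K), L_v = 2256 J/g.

Taking heat into each body as positive, Σ m c ΔT = 0:
condense steam: −43.91×2256 = −99061; condensate cools 100→T: 43.91×4.18×(T − 100) = 183.54(T − 100); original water: 2641.8(T − 25.11); cup: 70.19(T − 25.11)
2895.5 T = 99061 + 18354 + 68097 = 185512
T ≈ 64.07 °C (< 100 °C, so full condensation is consistent).

T_f ≈ 64.1 °C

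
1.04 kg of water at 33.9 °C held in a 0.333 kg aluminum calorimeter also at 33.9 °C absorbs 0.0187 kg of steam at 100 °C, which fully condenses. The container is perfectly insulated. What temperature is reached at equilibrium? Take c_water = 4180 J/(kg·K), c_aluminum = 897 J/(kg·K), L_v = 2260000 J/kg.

Taking heat into each body as positive, Σ m c ΔT = 0:
latent heat released on condensation: 0.0187×2260000 = 42262; condensate cools 100→T: 0.0187×4180×(T − 100) = 78.17(T − 100); water warms: 1.04×4180×(T − 33.9) = 4347.2(T − 33.9); cup: 298.7(T − 33.9)
4724.1 T = 42262 + 7816.6 + 157496 = 207575
T ≈ 43.94 °C — below 100 °C, confirming all the steam condensed.

T_f ≈ 43.9 °C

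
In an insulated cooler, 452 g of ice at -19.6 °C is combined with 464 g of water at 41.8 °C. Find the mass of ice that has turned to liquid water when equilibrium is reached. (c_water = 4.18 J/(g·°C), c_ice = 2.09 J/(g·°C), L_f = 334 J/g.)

m_melted ≈ 187 g

Cooling the water to 0 °C releases 464·4.18·41.8 = 81072 J.
Warming the ice to 0 °C takes 452·2.09·19.6 = 18516 J, leaving 62556 J for melting.
Fully melting the ice requires m_ice L_f = 452·334 = 150968 J.
Since 62556 < 150968 J, not all the ice melts; equilibrium is at 0 °C.
Mass melted = 62556/334 ≈ 187.3 g.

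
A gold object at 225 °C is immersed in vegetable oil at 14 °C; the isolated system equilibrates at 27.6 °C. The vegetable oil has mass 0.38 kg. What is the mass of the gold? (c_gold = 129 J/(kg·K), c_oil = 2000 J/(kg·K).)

m ≈ 0.406 kg

Heat lost by the gold = heat gained by the oil:
m×129×(225 − 27.6) = 0.38×2000×(27.6 − 14)
25465 m = 10336  ⇒  m ≈ 0.4059 kg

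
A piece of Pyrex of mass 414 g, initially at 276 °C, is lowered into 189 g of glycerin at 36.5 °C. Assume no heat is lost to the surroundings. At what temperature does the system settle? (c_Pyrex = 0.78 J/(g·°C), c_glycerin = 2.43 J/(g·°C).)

T_f ≈ 135.4 °C

Heat lost by the Pyrex equals heat gained by the glycerin:
414·0.78·(276 − T) = 189·2.43·(T − 36.5)
322.92(276 − T) = 459.27(T − 36.5)
782.19 T = 105889  ⇒  T ≈ 135.38 °C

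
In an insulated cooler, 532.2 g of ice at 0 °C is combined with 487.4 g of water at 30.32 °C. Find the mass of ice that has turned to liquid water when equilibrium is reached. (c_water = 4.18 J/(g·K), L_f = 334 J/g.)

Water can give up m c ΔT = 487.4×4.18×30.32 = 61772 J before reaching 0 °C.
To melt every bit of ice: 532.2×334 = 177755 J.
Since 61772 < 177755 J, not all the ice melts; equilibrium is at 0 °C.
Mass melted = 61772/334 ≈ 184.9 g.

m_melted ≈ 185 g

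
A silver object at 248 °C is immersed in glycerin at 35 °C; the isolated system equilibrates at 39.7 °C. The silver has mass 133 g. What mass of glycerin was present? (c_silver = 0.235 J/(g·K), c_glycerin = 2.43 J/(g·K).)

Heat lost by the silver = heat gained by the glycerin:
133·0.235·(248 − 39.7) = m·2.43·(39.7 − 35)
11.42 m = 6510.4  ⇒  m ≈ 570 g

m ≈ 570 g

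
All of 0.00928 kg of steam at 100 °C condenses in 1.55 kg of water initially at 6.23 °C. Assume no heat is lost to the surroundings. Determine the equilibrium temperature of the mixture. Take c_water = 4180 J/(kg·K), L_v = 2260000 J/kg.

T_f ≈ 10.0 °C

Energy balance with sensible and latent terms:
latent heat released on condensation: 0.00928×2260000 = 20973
  condensate cools 100→T: 0.00928×4180×(T − 100) = 38.79(T − 100)
  original water: 6479(T − 6.23)
6517.8 T = 20973 + 3879 + 40364 = 65216
T ≈ 10.01 °C (< 100 °C, so full condensation is consistent).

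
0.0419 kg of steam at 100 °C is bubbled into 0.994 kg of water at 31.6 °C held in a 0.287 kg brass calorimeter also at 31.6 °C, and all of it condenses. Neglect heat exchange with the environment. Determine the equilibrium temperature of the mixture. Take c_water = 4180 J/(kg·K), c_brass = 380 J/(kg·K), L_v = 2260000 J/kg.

Setting the total heat transfer to zero:
steam→water at 100 °C releases m L_v = 0.0419×2260000 = 94694; condensate cools 100→T: 0.0419×4180×(T − 100) = 175.14(T − 100); original water: 4154.9(T − 31.6); cup: 109.06(T − 31.6)
4439.1 T = 94694 + 17514 + 134742 = 246950
T ≈ 55.63 °C — below 100 °C, confirming all the steam condensed.

T_f ≈ 55.6 °C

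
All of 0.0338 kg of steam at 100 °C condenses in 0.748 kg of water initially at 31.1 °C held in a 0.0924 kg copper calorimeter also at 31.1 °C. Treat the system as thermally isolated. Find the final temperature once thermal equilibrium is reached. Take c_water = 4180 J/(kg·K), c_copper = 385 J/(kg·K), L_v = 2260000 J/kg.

Sum of m c ΔT and latent-heat terms is zero:
steam→water at 100 °C releases m L_v = 0.0338×2260000 = 76388; condensed water 100 °C→T: 141.28(T − 100); water warms: 0.748×4180×(T − 31.1) = 3126.6(T − 31.1); cup: 35.57(T − 31.1)
3303.5 T = 76388 + 14128 + 98345 = 188861
T ≈ 57.17 °C (< 100 °C, so full condensation is consistent).

T_f ≈ 57.2 °C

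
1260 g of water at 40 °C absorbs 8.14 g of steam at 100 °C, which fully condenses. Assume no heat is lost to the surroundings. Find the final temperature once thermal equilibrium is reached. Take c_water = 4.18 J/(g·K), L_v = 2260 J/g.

Energy balance with sensible and latent terms:
steam→water at 100 °C releases m L_v = 8.14×2260 = 18396
  condensate cools 100→T: 8.14×4.18×(T − 100) = 34.03(T − 100)
  water warms: 1260×4.18×(T − 40) = 5266.8(T − 40)
5300.8 T = 18396 + 3402.5 + 210672 = 232471
T ≈ 43.86 °C — below 100 °C, confirming all the steam condensed.

T_f ≈ 43.9 °C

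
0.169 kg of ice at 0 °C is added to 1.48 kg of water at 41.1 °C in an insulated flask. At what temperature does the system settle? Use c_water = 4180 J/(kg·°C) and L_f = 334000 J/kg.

T_f ≈ 28.7 °C

Setting the total heat transfer to zero:
melt ice: 0.169·334000 = 56446
  meltwater 0→T: 0.169·4180·T = 706.42 T
  water cools: 1.48·4180·(T − 41.1) = 6186.4(T − 41.1)
6892.8 T = 254261 − 56446 = 197815
T ≈ 28.70 °C (positive, so assuming full melt was valid).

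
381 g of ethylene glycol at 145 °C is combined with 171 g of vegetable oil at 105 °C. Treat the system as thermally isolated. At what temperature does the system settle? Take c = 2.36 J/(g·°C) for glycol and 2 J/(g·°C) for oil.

T_f ≈ 134.0 °C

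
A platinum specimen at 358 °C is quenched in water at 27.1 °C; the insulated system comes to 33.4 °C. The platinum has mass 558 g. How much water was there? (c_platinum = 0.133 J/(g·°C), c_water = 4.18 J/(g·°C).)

m ≈ 915 g

Taking heat into each body as positive, Σ m c ΔT = 0:
558×0.133×(33.4 − 358) + m×4.18×(33.4 − 27.1) = 0
26.33 m = 24090
m = 24090/26.33 ≈ 914.8 g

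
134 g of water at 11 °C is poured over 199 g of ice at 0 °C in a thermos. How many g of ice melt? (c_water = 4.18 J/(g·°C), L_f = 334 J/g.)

Heat available from the water dropping to 0 °C: 134×4.18×11 = 6161.3 J.
Melting all 199 g of ice would need 199×334 = 66466 J.
Since 6161.3 < 66466 J, not all the ice melts; equilibrium is at 0 °C.
m_melted×334 = 6161.3  ⇒  m_melted ≈ 18.45 g.

m_melted ≈ 18.4 g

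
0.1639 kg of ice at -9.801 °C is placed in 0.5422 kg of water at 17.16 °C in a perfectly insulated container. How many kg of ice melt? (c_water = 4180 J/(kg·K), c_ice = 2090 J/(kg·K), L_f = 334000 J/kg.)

Heat available from the water dropping to 0 °C: 0.5422·4180·17.16 = 38891 J.
Of that, 0.1639·2090·9.801 = 3357.3 J goes to bring the ice to 0 °C, leaving 35534 J.
To melt every bit of ice: 0.1639·334000 = 54743 J.
35534 J < 54743 J, so only part of the ice melts and the system sits at 0 °C.
m_melt = 35534 / L_f = 0.1064 kg.

m_melted ≈ 0.106 kg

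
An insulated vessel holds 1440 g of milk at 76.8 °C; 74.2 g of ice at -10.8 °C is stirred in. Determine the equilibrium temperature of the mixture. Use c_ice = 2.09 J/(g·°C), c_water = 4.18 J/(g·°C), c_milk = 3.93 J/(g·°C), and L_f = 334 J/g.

Conservation of energy gives ΣQ = 0:
ice -10.8→0 °C: 74.2×2.09×10.8 = 1674.8; latent heat to melt: 74.2×334 = 24783; warm the meltwater: 310.16 T; milk: 5659.2(T − 76.8)
5969.4 T = 434627 − 26458 = 408169
T ≈ 68.38 °C — above 0 °C, consistent with complete melting.

T_f ≈ 68.4 °C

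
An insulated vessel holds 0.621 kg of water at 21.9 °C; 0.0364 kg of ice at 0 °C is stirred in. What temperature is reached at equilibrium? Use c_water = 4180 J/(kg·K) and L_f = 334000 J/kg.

T_f ≈ 16.3 °C

Taking heat into each body as positive, Σ m c ΔT = 0:
latent heat to melt: 0.0364·334000 = 12158
  meltwater 0→T: 0.0364·4180·T = 152.15 T
  water: 2595.8(T − 21.9)
2747.9 T = 56848 − 12158 = 44690
T ≈ 16.26 °C — above 0 °C, consistent with complete melting.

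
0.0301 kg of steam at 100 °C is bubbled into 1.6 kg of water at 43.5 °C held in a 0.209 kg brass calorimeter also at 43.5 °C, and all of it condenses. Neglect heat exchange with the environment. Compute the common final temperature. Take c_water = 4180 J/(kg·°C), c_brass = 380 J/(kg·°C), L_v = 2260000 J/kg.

T_f ≈ 54.4 °C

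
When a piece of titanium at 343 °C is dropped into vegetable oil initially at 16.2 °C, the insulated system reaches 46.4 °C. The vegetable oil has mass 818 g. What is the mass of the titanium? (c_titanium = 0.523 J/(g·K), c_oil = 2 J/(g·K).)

Heat lost by the titanium = heat gained by the oil:
m×0.523×(343 − 46.4) = 818×2×(46.4 − 16.2)
155.12 m = 49407  ⇒  m ≈ 318.5 g

m ≈ 319 g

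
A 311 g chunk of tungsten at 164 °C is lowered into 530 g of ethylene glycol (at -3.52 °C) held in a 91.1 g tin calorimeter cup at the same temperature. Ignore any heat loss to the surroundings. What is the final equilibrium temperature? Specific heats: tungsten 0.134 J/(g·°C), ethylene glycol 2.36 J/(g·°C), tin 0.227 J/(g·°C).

T_f ≈ 1.8 °C

T_f = Σ m_i c_i T_i / Σ m_i c_i:
T_f = (41.67×164 + 1250.8×(-3.52) + 20.68×(-3.52)) / (41.67 + 1250.8 + 20.68)
    = 2358.9 / 1313.2 ≈ 1.80 °C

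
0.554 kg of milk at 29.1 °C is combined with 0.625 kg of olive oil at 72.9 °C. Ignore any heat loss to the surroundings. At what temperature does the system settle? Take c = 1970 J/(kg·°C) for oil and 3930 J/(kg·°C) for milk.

T_f ≈ 44.9 °C

T_f = Σ m_i c_i T_i / Σ m_i c_i:
T_f = (1231.2*72.9 + 2177.2*29.1) / (1231.2 + 2177.2)
    = 153115 / 3408.5 ≈ 44.92 °C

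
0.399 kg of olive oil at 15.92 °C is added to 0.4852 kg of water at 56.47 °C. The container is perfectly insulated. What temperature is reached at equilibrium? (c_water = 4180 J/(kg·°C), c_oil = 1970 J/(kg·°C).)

T_f ≈ 45.1 °C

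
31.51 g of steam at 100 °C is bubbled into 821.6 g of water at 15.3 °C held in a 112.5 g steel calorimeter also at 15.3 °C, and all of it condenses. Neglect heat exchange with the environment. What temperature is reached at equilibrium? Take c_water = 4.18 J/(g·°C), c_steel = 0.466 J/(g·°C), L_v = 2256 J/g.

Sum of m c ΔT and latent-heat terms is zero:
steam→water at 100 °C releases m L_v = 31.51×2256 = 71087
  condensate cools 100→T: 31.51×4.18×(T − 100) = 131.71(T − 100)
  water warms: 821.6×4.18×(T − 15.3) = 3434.3(T − 15.3)
  steel cup: 112.5×0.466×(T − 15.3) = 52.43(T − 15.3)
3618.4 T = 71087 + 13171 + 53347 = 137604
T ≈ 38.03 °C — below 100 °C, confirming all the steam condensed.

T_f ≈ 38.0 °C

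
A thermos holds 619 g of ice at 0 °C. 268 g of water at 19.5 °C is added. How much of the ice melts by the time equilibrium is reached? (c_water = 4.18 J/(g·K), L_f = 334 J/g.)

Cooling the water to 0 °C releases 268×4.18×19.5 = 21845 J.
Fully melting the ice requires m_ice L_f = 619×334 = 206746 J.
Since 21845 < 206746 J, not all the ice melts; equilibrium is at 0 °C.
m_melted×334 = 21845  ⇒  m_melted ≈ 65.4 g.

m_melted ≈ 65.4 g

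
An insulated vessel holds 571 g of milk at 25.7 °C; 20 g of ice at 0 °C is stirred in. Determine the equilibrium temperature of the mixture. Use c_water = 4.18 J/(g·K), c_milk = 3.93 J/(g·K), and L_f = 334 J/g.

T_f ≈ 21.9 °C

Taking heat into each body as positive, Σ m c ΔT = 0:
latent heat to melt: 20·334 = 6680
  meltwater 0→T: 20·4.18·T = 83.6 T
  milk cools: 571·3.93·(T − 25.7) = 2244(T − 25.7)
2327.6 T = 57672 − 6680 = 50992
T ≈ 21.91 °C. Since T > 0 °C, the all-ice-melts assumption holds.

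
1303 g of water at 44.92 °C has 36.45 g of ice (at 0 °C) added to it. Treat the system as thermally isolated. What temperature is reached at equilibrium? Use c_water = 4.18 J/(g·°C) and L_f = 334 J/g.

Taking heat into each body as positive, Σ m c ΔT = 0:
fusion: m_ice L_f = 36.45·334 = 12174
  meltwater 0→T: 36.45·4.18·T = 152.36 T
  water cools: 1303·4.18·(T − 44.92) = 5446.5(T − 44.92)
5598.9 T = 244659 − 12174 = 232484
T ≈ 41.52 °C — above 0 °C, consistent with complete melting.

T_f ≈ 41.5 °C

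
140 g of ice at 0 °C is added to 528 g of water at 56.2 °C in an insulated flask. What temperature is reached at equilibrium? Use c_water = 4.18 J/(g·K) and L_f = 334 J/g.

T_f ≈ 27.7 °C

Heat gained plus heat lost sum to zero:
latent heat to melt: 140×334 = 46760
  warm the meltwater: 585.2 T
  water cools: 528×4.18×(T − 56.2) = 2207(T − 56.2)
2792.2 T = 124036 − 46760 = 77276
T ≈ 27.68 °C. Since T > 0 °C, the all-ice-melts assumption holds.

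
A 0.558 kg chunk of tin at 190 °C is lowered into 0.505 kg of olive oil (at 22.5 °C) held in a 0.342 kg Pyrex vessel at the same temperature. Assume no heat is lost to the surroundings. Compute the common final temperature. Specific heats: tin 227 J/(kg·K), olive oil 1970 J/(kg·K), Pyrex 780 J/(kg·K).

Taking heat into each body as positive, Σ m c ΔT = 0:
0.558·227·(T − 190) + 0.505·1970·(T − 22.5) + 0.342·780·(T − 22.5) = 0
126.67(T − 190) + 994.85(T − 22.5) + 266.76(T − 22.5) = 0
(126.67 + 994.85 + 266.76) T = 126.67·190 + 994.85·22.5 + 266.76·22.5
T = 52453/1388.3 ≈ 37.78 °C

T_f ≈ 37.8 °C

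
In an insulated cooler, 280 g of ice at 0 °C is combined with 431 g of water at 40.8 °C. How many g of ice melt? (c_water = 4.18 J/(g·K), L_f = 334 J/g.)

Cooling the water to 0 °C releases 431·4.18·40.8 = 73504 J.
To melt every bit of ice: 280·334 = 93520 J.
That's not enough to melt it all — equilibrium is at 0 °C with ice remaining.
Mass melted = 73504/334 ≈ 220.1 g.

m_melted ≈ 220 g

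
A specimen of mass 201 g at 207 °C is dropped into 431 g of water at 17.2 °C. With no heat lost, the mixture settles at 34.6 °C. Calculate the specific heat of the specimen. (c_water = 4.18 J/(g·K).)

c ≈ 0.905 J/(g·K)

Setting the total heat transfer to zero:
201·c·(34.6 − 207) + 431·4.18·(34.6 − 17.2) = 0
-34652 c = -31347
c = -31347/-34652 ≈ 0.9046 J/(g·K)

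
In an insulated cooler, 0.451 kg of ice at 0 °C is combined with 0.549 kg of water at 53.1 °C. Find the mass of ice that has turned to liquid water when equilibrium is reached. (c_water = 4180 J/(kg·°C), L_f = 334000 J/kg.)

m_melted ≈ 0.365 kg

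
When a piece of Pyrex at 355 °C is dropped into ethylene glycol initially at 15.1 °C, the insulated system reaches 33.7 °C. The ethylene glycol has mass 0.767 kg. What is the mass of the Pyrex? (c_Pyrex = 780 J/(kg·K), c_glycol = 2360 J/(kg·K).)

m ≈ 0.134 kg

Heat lost by the Pyrex = heat gained by the glycol:
m·780·(355 − 33.7) = 0.767·2360·(33.7 − 15.1)
250614 m = 33668  ⇒  m ≈ 0.1343 kg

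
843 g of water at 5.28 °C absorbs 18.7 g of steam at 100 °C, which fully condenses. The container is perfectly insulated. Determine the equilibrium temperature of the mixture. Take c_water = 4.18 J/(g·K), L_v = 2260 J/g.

T_f ≈ 19.1 °C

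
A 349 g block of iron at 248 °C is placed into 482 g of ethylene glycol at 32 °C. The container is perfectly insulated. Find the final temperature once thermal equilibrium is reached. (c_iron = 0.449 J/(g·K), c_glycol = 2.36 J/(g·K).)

T_f ≈ 58.2 °C

|Q_iron| = |Q_glycol|:
349*0.449*(248 − T) = 482*2.36*(T − 32)
156.7(248 − T) = 1137.5(T − 32)
1294.2 T = 75262  ⇒  T ≈ 58.15 °C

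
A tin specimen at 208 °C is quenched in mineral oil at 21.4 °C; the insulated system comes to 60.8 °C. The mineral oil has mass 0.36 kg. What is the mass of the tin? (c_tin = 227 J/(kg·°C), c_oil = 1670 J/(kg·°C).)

Heat gained plus heat lost sum to zero:
m·227·(60.8 − 208) + 0.36·1670·(60.8 − 21.4) = 0
-33414 m = -23687
m = -23687/-33414 ≈ 0.7089 kg

m ≈ 0.709 kg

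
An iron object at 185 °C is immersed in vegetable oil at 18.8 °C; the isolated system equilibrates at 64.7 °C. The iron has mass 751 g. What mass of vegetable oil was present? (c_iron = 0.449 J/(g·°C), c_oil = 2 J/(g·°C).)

m ≈ 442 g

Taking heat into each body as positive, Σ m c ΔT = 0:
751·0.449·(64.7 − 185) + m·2·(64.7 − 18.8) = 0
91.8 m = 40565
m = 40565/91.8 ≈ 441.9 g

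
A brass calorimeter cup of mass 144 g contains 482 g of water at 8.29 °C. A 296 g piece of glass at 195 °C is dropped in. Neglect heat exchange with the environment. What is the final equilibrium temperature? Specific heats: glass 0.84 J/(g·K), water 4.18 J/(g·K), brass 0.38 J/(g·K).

Heat gained plus heat lost sum to zero:
296*0.84*(T − 195) + 482*4.18*(T − 8.29) + 144*0.38*(T − 8.29) = 0
248.64(T − 195) + 2014.8(T − 8.29) + 54.72(T − 8.29) = 0
(248.64 + 2014.8 + 54.72) T = 248.64*195 + 2014.8*8.29 + 54.72*8.29
T = 65641/2318.1 ≈ 28.32 °C

T_f ≈ 28.3 °C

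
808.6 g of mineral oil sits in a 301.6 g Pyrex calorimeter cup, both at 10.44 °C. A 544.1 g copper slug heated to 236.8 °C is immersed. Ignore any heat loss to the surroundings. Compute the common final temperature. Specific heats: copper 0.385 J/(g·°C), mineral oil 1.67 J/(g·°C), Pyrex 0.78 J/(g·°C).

Heat gained plus heat lost sum to zero:
544.1×0.385×(T − 236.8) + 808.6×1.67×(T − 10.44) + 301.6×0.78×(T − 10.44) = 0
(209.48 + 1350.4 + 235.25) T = 209.48×236.8 + 1350.4×10.44 + 235.25×10.44
T = 66158 / 1795.1 = 36.9 °C

T_f ≈ 36.9 °C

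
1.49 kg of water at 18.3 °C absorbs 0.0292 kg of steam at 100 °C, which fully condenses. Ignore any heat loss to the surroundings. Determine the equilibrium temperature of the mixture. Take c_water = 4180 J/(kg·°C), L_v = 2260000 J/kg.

Heat gained plus heat lost sum to zero:
condense steam: −0.0292×2260000 = −65992
  condensate cools 100→T: 0.0292×4180×(T − 100) = 122.06(T − 100)
  water warms: 1.49×4180×(T − 18.3) = 6228.2(T − 18.3)
6350.3 T = 65992 + 12206 + 113976 = 192174
T ≈ 30.26 °C — below 100 °C, confirming all the steam condensed.

T_f ≈ 30.3 °C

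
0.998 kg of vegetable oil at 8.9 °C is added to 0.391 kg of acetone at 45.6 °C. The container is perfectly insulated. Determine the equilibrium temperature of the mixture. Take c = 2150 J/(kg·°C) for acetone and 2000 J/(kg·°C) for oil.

T_f ≈ 19.8 °C

T_f = Σ m_i c_i T_i / Σ m_i c_i:
T_f = (840.65*45.6 + 1996*8.9) / (840.65 + 1996)
    = 56098 / 2836.7 ≈ 19.78 °C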